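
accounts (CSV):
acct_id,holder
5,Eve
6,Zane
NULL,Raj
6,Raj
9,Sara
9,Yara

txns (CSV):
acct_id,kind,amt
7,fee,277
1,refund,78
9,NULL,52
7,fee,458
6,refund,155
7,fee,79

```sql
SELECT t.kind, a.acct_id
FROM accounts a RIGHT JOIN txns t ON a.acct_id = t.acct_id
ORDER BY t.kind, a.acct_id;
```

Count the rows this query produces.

RIGHT JOIN keeps every row from `txns`; unmatched rows get NULL for `accounts`'s columns.
Matching on a.acct_id = t.acct_id. A NULL in a compared column never satisfies the condition.
Matched pairs: 4; unmatched t rows kept: 4.
Total: 4 matched + 4 padded = 8 rows.

8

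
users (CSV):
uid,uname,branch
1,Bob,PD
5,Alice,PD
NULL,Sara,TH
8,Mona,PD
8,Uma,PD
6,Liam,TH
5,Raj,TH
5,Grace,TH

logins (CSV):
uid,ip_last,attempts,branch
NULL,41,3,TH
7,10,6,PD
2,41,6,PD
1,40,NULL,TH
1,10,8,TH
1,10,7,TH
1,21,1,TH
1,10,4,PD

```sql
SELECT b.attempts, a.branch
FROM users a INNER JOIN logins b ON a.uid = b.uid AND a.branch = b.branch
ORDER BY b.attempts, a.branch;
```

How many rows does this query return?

1

INNER JOIN keeps only pairs where the ON condition holds.
Matching on a.uid = b.uid AND a.branch = b.branch. A NULL in a compared column never satisfies the condition.
Matched pairs: 1.
Total: 1 rows.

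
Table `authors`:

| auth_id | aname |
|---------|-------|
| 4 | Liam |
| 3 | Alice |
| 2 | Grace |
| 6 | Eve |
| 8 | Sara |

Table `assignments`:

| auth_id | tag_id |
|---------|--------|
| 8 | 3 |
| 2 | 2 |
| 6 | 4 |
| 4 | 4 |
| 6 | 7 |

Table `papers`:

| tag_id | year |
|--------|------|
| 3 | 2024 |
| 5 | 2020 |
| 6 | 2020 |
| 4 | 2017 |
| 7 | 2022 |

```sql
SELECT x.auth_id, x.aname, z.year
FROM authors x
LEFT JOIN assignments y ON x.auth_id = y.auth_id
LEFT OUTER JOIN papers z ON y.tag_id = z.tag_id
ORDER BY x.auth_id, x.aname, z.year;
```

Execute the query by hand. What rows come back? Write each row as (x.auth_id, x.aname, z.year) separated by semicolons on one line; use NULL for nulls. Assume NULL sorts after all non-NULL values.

(2, Grace, NULL); (3, Alice, NULL); (4, Liam, 2017); (6, Eve, 2017); (6, Eve, 2022); (8, Sara, 2024)

Evaluate left to right. First `authors x LEFT JOIN assignments y` on auth_id: 6 row(s).
Then LEFT JOIN `papers z` on tag_id: each of those 6 rows is kept; rows whose y.tag_id has no match in z get NULL for z's columns.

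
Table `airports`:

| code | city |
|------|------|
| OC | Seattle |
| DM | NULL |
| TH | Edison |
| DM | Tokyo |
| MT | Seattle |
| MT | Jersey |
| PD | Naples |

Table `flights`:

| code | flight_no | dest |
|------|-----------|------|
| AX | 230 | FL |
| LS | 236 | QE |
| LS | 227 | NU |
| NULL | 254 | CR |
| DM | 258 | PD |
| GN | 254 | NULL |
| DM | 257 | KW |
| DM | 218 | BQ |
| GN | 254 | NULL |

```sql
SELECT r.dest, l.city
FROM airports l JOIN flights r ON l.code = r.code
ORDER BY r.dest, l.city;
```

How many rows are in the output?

INNER JOIN keeps only pairs where the ON condition holds.
Matching on l.code = r.code. A NULL in a compared column never satisfies the condition.
Matched pairs: 6.
Total: 6 rows.

6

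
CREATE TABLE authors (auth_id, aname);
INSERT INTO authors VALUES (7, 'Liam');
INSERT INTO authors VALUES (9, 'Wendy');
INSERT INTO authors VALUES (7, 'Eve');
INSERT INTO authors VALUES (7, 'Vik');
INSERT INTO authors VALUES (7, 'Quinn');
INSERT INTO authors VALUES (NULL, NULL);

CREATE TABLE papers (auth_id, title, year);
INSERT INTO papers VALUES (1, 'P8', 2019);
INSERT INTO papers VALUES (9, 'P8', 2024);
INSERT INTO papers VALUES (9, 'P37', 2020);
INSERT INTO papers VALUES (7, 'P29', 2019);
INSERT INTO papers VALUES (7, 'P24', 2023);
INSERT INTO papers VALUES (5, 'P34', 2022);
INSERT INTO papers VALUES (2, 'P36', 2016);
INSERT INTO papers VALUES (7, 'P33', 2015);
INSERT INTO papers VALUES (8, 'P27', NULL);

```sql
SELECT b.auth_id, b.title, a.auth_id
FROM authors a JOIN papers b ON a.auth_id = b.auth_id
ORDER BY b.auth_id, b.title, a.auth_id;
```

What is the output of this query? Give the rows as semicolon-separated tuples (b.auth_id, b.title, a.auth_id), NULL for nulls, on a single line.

(7, P24, 7); (7, P24, 7); (7, P24, 7); (7, P24, 7); (7, P29, 7); (7, P29, 7); (7, P29, 7); (7, P29, 7); (7, P33, 7); (7, P33, 7); (7, P33, 7); (7, P33, 7); (9, P37, 9); (9, P8, 9)

INNER JOIN keeps only pairs where the ON condition holds.
Matching on a.auth_id = b.auth_id. A NULL in a compared column never satisfies the condition.
Matched pairs: 14.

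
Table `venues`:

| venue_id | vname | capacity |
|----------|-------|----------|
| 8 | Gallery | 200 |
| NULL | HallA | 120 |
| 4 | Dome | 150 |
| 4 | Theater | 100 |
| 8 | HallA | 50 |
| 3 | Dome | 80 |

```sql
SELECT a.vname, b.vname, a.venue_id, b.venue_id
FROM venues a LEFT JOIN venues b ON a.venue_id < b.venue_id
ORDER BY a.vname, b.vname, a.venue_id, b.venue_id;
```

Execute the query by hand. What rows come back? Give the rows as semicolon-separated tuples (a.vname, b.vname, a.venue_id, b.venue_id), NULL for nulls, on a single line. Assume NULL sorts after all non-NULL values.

(Dome, Dome, 3, 4); (Dome, Gallery, 3, 8); (Dome, Gallery, 4, 8); (Dome, HallA, 3, 8); (Dome, HallA, 4, 8); (Dome, Theater, 3, 4); (Gallery, NULL, 8, NULL); (HallA, NULL, 8, NULL); (HallA, NULL, NULL, NULL); (Theater, Gallery, 4, 8); (Theater, HallA, 4, 8)

LEFT JOIN keeps every row from `venues a`; unmatched rows get NULL for `venues b`'s columns.
Matching on a.venue_id < b.venue_id. A NULL in a compared column never satisfies the condition.
Matched pairs: 8; unmatched a rows kept: 3.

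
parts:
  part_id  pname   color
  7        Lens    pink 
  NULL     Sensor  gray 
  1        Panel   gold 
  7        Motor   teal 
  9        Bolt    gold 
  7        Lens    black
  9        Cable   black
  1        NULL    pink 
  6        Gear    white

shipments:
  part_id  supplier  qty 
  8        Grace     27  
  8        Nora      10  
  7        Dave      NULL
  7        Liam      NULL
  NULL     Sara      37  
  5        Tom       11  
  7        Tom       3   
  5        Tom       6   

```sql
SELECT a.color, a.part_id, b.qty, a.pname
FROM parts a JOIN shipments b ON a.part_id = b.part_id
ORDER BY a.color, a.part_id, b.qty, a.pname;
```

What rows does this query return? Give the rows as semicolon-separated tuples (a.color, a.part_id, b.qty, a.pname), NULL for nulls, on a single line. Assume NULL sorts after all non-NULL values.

(black, 7, 3, Lens); (black, 7, NULL, Lens); (black, 7, NULL, Lens); (pink, 7, 3, Lens); (pink, 7, NULL, Lens); (pink, 7, NULL, Lens); (teal, 7, 3, Motor); (teal, 7, NULL, Motor); (teal, 7, NULL, Motor)

INNER JOIN keeps only pairs where the ON condition holds.
Matching on a.part_id = b.part_id. A NULL in a compared column never satisfies the condition.
Matched pairs: 9.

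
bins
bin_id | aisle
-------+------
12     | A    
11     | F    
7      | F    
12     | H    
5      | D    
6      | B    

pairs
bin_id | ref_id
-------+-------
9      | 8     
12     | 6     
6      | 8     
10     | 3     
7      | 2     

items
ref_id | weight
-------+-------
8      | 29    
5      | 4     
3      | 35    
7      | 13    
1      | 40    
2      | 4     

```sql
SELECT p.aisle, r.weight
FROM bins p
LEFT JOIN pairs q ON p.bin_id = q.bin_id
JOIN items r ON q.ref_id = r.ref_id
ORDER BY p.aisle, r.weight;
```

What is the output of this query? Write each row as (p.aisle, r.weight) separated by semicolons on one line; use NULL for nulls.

(B, 29); (F, 4)

Step 1 — p LEFT JOIN q on bin_id → 6 row(s).
Then INNER JOIN `items r` on ref_id: keep only rows whose q.ref_id appears in r.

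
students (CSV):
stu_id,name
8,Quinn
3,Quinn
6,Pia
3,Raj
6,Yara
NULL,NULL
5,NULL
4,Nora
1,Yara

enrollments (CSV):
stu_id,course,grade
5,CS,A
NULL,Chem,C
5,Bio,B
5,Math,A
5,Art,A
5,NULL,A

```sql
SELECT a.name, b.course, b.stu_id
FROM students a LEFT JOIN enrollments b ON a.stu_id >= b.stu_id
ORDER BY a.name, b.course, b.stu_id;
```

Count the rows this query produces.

LEFT JOIN keeps every row from `students`; unmatched rows get NULL for `enrollments`'s columns.
Matching on a.stu_id >= b.stu_id. A NULL in a compared column never satisfies the condition.
Matched pairs: 20; unmatched a rows kept: 5.
Total: 20 matched + 5 padded = 25 rows.

25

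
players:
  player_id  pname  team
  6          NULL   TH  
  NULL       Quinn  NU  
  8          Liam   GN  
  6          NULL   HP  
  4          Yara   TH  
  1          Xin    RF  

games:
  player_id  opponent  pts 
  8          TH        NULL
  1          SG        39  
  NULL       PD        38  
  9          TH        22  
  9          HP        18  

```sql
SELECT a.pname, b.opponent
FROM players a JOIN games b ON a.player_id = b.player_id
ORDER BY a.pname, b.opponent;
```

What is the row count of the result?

2

INNER JOIN keeps only pairs where the ON condition holds.
Matching on a.player_id = b.player_id. A NULL in a compared column never satisfies the condition.
- a[0] player_id=6 → no match; dropped.
- a[1] player_id=NULL → no match; dropped.
- a[2] player_id=8 → 1 match(es) in b → 1 row(s).
- a[3] player_id=6 → no match; dropped.
- a[4] player_id=4 → no match; dropped.
- a[5] player_id=1 → 1 match(es) in b → 1 row(s).
Total: 2 rows.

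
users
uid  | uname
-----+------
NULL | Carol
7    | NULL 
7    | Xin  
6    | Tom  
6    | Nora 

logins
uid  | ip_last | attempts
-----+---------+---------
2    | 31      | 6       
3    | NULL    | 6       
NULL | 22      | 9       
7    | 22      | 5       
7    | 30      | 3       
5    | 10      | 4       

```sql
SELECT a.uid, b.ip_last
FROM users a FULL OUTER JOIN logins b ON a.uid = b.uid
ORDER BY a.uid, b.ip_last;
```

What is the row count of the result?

FULL OUTER JOIN keeps every row from both sides; unmatched rows get NULL for the other side's columns.
Matching on a.uid = b.uid. A NULL in a compared column never satisfies the condition.
- a (uid=NULL) has no partner → padded with NULL.
- a (uid=7) pairs with 2 row(s) of b.
- a (uid=7) pairs with 2 row(s) of b.
- a (uid=6) has no partner → padded with NULL.
- a (uid=6) has no partner → padded with NULL.
- plus 4 unmatched b row(s), each kept with NULL a columns.
Total: 4 matched + 7 padded = 11 rows.

11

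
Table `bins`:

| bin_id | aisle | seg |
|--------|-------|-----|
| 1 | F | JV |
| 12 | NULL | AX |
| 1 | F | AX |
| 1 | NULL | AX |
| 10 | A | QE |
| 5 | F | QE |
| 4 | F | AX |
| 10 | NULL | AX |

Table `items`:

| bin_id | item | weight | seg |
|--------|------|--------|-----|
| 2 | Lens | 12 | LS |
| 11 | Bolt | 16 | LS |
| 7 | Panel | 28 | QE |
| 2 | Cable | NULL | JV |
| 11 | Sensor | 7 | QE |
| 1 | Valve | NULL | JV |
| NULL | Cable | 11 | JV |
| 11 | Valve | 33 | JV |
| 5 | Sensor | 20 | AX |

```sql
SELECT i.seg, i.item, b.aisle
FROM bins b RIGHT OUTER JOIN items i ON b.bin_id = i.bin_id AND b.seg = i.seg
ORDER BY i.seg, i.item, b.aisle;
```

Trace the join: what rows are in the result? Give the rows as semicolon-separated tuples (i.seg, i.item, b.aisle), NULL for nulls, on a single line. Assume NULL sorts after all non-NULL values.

RIGHT JOIN keeps every row from `items`; unmatched rows get NULL for `bins`'s columns.
Matching on b.bin_id = i.bin_id AND b.seg = i.seg. A NULL in a compared column never satisfies the condition.
- b (bin_id=1, seg=JV) pairs with 1 row(s) of i.
- b (bin_id=12, seg=AX) has no partner in i.
- b (bin_id=1, seg=AX) has no partner in i.
- b (bin_id=1, seg=AX) has no partner in i.
- b (bin_id=10, seg=QE) has no partner in i.
- b (bin_id=5, seg=QE) has no partner in i.
- b (bin_id=4, seg=AX) has no partner in i.
- b (bin_id=10, seg=AX) has no partner in i.
- 8 row(s) from i found no b partner → padded with NULL.
After projecting and ordering:
i.seg | i.item | b.aisle
AX | Sensor | NULL
JV | Cable | NULL
JV | Cable | NULL
JV | Valve | F
JV | Valve | NULL
LS | Bolt | NULL
LS | Lens | NULL
QE | Panel | NULL
QE | Sensor | NULL

(AX, Sensor, NULL); (JV, Cable, NULL); (JV, Cable, NULL); (JV, Valve, F); (JV, Valve, NULL); (LS, Bolt, NULL); (LS, Lens, NULL); (QE, Panel, NULL); (QE, Sensor, NULL)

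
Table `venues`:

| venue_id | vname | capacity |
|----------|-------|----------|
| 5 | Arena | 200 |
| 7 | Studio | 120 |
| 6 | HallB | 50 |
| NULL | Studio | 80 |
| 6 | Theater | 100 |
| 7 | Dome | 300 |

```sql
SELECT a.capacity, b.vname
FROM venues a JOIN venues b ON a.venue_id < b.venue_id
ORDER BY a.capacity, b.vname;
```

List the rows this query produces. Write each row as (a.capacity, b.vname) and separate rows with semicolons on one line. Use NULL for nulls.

(50, Dome); (50, Studio); (100, Dome); (100, Studio); (200, Dome); (200, HallB); (200, Studio); (200, Theater)

INNER JOIN keeps only pairs where the ON condition holds.
Matching on a.venue_id < b.venue_id. A NULL in a compared column never satisfies the condition.
Matched pairs: 8.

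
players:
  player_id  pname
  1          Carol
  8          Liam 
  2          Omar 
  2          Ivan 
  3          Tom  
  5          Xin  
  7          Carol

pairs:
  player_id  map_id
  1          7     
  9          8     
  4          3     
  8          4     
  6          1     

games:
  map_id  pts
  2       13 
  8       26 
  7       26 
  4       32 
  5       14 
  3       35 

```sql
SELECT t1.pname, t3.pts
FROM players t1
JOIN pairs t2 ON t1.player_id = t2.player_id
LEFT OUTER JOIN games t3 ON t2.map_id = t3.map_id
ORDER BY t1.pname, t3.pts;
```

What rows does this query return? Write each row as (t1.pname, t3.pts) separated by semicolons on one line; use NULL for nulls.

(Carol, 26); (Liam, 32)

Step 1 — t1 INNER JOIN t2 on player_id → 2 row(s).
Then LEFT JOIN `games t3` on map_id: each of those 2 rows is kept; rows whose t2.map_id has no match in t3 get NULL for t3's columns.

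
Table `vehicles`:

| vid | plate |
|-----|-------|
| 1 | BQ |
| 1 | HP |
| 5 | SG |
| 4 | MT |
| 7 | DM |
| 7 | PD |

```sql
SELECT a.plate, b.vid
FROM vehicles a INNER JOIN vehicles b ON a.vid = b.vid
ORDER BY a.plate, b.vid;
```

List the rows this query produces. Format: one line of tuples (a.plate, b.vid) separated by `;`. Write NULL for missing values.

INNER JOIN keeps only pairs where the ON condition holds.
Matching on a.vid = b.vid.
- a[0] vid=1 → 2 match(es) in b → 2 row(s).
- a[1] vid=1 → 2 match(es) in b → 2 row(s).
- a[2] vid=5 → 1 match(es) in b → 1 row(s).
- a[3] vid=4 → 1 match(es) in b → 1 row(s).
- a[4] vid=7 → 2 match(es) in b → 2 row(s).
- a[5] vid=7 → 2 match(es) in b → 2 row(s).
After projecting and ordering:
a.plate | b.vid
BQ | 1
BQ | 1
DM | 7
DM | 7
HP | 1
HP | 1
MT | 4
PD | 7
PD | 7
SG | 5

(BQ, 1); (BQ, 1); (DM, 7); (DM, 7); (HP, 1); (HP, 1); (MT, 4); (PD, 7); (PD, 7); (SG, 5)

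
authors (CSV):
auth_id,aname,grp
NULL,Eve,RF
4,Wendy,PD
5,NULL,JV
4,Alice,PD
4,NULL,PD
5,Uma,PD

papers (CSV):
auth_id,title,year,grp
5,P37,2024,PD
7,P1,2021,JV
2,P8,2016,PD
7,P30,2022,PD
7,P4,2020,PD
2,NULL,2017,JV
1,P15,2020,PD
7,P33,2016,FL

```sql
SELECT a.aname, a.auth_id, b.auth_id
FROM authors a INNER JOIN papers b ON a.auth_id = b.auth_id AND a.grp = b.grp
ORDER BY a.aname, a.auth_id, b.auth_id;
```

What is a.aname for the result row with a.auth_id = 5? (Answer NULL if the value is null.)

INNER JOIN keeps only pairs where the ON condition holds.
Matching on a.auth_id = b.auth_id AND a.grp = b.grp. A NULL in a compared column never satisfies the condition.
- a (auth_id=NULL, grp=RF) has no partner → excluded.
- a (auth_id=4, grp=PD) has no partner → excluded.
- a (auth_id=5, grp=JV) has no partner → excluded.
- a (auth_id=4, grp=PD) has no partner → excluded.
- a (auth_id=4, grp=PD) has no partner → excluded.
- a (auth_id=5, grp=PD) pairs with 1 row(s) of b.

Uma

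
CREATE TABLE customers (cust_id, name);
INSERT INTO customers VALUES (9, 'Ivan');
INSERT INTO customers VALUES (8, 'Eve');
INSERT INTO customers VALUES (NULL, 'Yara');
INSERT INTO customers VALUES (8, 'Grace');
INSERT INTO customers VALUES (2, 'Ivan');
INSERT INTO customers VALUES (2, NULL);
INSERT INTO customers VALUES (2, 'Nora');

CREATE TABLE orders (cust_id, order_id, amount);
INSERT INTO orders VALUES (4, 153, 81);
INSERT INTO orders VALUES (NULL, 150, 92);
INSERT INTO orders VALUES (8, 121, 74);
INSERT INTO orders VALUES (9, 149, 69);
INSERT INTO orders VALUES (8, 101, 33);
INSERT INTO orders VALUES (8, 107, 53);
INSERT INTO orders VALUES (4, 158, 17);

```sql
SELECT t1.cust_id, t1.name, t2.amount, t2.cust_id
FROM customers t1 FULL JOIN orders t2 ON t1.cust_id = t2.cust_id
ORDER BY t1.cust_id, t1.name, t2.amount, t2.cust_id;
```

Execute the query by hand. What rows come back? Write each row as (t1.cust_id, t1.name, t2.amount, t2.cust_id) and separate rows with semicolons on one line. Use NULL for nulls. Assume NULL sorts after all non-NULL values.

(2, Ivan, NULL, NULL); (2, Nora, NULL, NULL); (2, NULL, NULL, NULL); (8, Eve, 33, 8); (8, Eve, 53, 8); (8, Eve, 74, 8); (8, Grace, 33, 8); (8, Grace, 53, 8); (8, Grace, 74, 8); (9, Ivan, 69, 9); (NULL, Yara, NULL, NULL); (NULL, NULL, 17, 4); (NULL, NULL, 81, 4); (NULL, NULL, 92, NULL)

FULL OUTER JOIN keeps every row from both sides; unmatched rows get NULL for the other side's columns.
Matching on t1.cust_id = t2.cust_id. A NULL in a compared column never satisfies the condition.
Matched pairs: 7; unmatched t1 rows kept: 4; unmatched t2 rows kept: 3.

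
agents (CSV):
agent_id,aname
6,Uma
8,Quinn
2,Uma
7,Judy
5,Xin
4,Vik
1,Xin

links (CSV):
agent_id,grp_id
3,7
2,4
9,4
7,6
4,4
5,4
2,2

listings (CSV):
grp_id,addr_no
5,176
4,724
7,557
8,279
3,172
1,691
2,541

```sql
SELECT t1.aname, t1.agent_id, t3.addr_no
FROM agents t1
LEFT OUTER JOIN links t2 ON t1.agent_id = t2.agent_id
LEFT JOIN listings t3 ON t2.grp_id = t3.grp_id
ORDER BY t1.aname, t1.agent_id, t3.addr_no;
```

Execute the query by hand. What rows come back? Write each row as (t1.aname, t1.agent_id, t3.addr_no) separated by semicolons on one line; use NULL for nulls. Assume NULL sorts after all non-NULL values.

Joins associate left-to-right: agents LEFT JOIN links on agent_id gives 8 intermediate row(s).
Then LEFT JOIN `listings t3` on grp_id: each of those 8 rows is kept; rows whose t2.grp_id has no match in t3 get NULL for t3's columns.

(Judy, 7, NULL); (Quinn, 8, NULL); (Uma, 2, 541); (Uma, 2, 724); (Uma, 6, NULL); (Vik, 4, 724); (Xin, 1, NULL); (Xin, 5, 724)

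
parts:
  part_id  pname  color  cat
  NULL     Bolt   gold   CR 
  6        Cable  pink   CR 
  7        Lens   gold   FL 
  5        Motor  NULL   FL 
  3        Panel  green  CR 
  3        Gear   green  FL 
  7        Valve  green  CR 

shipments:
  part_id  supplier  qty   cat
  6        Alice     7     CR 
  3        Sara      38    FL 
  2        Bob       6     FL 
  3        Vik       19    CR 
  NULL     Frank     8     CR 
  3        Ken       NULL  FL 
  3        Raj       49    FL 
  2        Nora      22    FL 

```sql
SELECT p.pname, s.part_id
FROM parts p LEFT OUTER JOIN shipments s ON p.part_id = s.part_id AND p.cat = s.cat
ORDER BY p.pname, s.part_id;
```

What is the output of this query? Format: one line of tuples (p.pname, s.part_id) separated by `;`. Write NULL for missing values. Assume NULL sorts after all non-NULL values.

(Bolt, NULL); (Cable, 6); (Gear, 3); (Gear, 3); (Gear, 3); (Lens, NULL); (Motor, NULL); (Panel, 3); (Valve, NULL)

LEFT JOIN keeps every row from `parts`; unmatched rows get NULL for `shipments`'s columns.
Matching on p.part_id = s.part_id AND p.cat = s.cat. A NULL in a compared column never satisfies the condition.
- p (part_id=NULL, cat=CR) has no partner → padded with NULL.
- p (part_id=6, cat=CR) pairs with 1 row(s) of s.
- p (part_id=7, cat=FL) has no partner → padded with NULL.
- p (part_id=5, cat=FL) has no partner → padded with NULL.
- p (part_id=3, cat=CR) pairs with 1 row(s) of s.
- p (part_id=3, cat=FL) pairs with 3 row(s) of s.
- p (part_id=7, cat=CR) has no partner → padded with NULL.
After projecting and ordering:
p.pname | s.part_id
Bolt | NULL
Cable | 6
Gear | 3
Gear | 3
Gear | 3
Lens | NULL
Motor | NULL
Panel | 3
Valve | NULL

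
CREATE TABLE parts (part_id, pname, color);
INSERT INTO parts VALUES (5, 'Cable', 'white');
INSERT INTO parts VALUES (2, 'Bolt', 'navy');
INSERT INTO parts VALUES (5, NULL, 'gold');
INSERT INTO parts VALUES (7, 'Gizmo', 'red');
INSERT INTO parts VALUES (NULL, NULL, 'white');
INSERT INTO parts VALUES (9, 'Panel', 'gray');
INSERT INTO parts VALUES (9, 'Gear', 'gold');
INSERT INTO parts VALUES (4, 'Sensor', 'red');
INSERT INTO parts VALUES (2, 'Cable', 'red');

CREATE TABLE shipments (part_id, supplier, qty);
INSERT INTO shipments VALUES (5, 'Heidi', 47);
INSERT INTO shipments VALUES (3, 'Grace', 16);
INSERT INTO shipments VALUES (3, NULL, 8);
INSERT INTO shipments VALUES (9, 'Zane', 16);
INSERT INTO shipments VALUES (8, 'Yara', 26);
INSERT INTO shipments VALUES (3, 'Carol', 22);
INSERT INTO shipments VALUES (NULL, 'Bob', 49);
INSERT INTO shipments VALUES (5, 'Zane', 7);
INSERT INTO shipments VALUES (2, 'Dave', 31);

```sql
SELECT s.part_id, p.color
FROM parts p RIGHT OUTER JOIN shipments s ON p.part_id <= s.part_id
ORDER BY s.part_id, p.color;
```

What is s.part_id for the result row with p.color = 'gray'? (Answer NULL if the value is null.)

RIGHT JOIN keeps every row from `shipments`; unmatched rows get NULL for `parts`'s columns.
Matching on p.part_id <= s.part_id. A NULL in a compared column never satisfies the condition.
Matched pairs: 32; unmatched s rows kept: 1.

9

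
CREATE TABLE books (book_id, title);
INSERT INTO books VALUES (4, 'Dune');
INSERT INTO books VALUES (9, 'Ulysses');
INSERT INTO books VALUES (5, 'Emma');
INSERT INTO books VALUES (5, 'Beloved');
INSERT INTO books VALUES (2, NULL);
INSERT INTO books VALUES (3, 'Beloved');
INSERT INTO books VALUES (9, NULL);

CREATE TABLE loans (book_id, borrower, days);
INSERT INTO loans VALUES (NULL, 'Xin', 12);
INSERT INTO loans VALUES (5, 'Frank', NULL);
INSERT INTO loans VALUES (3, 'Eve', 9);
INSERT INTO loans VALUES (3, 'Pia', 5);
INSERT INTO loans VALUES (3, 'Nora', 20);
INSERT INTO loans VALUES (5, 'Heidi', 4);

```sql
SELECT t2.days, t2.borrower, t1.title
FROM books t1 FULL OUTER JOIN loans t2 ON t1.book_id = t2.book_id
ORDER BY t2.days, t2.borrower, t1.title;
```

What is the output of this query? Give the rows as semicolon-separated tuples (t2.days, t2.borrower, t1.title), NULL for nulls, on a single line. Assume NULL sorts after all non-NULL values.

FULL OUTER JOIN keeps every row from both sides; unmatched rows get NULL for the other side's columns.
Matching on t1.book_id = t2.book_id. A NULL in a compared column never satisfies the condition.
- t1 (book_id=4) has no partner → padded with NULL.
- t1 (book_id=9) has no partner → padded with NULL.
- t1 (book_id=5) pairs with 2 row(s) of t2.
- t1 (book_id=5) pairs with 2 row(s) of t2.
- t1 (book_id=2) has no partner → padded with NULL.
- t1 (book_id=3) pairs with 3 row(s) of t2.
- t1 (book_id=9) has no partner → padded with NULL.
- plus 1 unmatched t2 row(s), each kept with NULL t1 columns.

(4, Heidi, Beloved); (4, Heidi, Emma); (5, Pia, Beloved); (9, Eve, Beloved); (12, Xin, NULL); (20, Nora, Beloved); (NULL, Frank, Beloved); (NULL, Frank, Emma); (NULL, NULL, Dune); (NULL, NULL, Ulysses); (NULL, NULL, NULL); (NULL, NULL, NULL)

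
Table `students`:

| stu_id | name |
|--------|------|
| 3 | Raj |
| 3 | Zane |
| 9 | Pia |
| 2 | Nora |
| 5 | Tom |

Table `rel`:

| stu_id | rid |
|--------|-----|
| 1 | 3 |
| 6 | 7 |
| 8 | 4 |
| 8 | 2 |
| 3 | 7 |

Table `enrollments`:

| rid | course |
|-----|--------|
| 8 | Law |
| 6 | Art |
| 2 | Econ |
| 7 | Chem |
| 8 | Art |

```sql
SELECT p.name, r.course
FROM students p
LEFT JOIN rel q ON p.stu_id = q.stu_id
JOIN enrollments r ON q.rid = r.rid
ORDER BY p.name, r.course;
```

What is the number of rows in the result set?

Joins associate left-to-right: students LEFT JOIN rel on stu_id gives 5 intermediate row(s).
Then INNER JOIN `enrollments r` on rid: keep only rows whose q.rid appears in r.
Result: 2 row(s).

2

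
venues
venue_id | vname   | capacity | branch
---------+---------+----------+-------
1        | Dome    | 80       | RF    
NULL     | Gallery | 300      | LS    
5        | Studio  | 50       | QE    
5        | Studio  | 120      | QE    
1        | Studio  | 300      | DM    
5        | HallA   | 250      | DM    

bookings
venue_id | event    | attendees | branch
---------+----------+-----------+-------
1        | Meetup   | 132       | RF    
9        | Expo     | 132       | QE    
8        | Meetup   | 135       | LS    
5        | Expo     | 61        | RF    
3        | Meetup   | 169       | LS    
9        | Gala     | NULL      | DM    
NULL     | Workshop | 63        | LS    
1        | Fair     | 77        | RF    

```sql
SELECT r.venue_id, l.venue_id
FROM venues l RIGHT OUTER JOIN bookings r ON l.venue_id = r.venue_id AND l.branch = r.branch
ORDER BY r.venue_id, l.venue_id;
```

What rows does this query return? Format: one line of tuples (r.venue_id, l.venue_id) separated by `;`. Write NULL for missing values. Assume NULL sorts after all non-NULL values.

(1, 1); (1, 1); (3, NULL); (5, NULL); (8, NULL); (9, NULL); (9, NULL); (NULL, NULL)

RIGHT JOIN keeps every row from `bookings`; unmatched rows get NULL for `venues`'s columns.
Matching on l.venue_id = r.venue_id AND l.branch = r.branch. A NULL in a compared column never satisfies the condition.
- l[0] venue_id=1, branch=RF → 2 match(es) in r → 2 row(s).
- l[1] venue_id=NULL, branch=LS → no match.
- l[2] venue_id=5, branch=QE → no match.
- l[3] venue_id=5, branch=QE → no match.
- l[4] venue_id=1, branch=DM → no match.
- l[5] venue_id=5, branch=DM → no match.
- plus 6 unmatched r row(s), each kept with NULL l columns.
After projecting and ordering:
r.venue_id | l.venue_id
1 | 1
1 | 1
3 | NULL
5 | NULL
8 | NULL
9 | NULL
9 | NULL
NULL | NULL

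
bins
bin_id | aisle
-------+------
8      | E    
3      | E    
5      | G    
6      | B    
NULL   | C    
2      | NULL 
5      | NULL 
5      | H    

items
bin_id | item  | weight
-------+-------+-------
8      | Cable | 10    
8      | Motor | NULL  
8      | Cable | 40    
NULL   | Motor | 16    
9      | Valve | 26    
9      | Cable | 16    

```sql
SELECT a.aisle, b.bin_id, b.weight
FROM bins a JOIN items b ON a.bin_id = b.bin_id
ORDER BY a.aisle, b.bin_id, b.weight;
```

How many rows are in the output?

3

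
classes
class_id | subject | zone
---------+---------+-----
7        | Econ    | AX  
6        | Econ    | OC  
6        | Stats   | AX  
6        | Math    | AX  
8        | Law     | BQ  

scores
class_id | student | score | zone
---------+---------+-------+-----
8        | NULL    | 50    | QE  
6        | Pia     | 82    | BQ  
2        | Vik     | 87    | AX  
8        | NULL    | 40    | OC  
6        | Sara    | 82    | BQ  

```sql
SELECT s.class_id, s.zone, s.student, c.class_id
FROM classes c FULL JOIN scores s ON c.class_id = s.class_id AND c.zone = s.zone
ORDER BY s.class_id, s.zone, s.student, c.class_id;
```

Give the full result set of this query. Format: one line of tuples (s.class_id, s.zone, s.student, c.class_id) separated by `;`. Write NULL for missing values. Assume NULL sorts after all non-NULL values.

(2, AX, Vik, NULL); (6, BQ, Pia, NULL); (6, BQ, Sara, NULL); (8, OC, NULL, NULL); (8, QE, NULL, NULL); (NULL, NULL, NULL, 6); (NULL, NULL, NULL, 6); (NULL, NULL, NULL, 6); (NULL, NULL, NULL, 7); (NULL, NULL, NULL, 8)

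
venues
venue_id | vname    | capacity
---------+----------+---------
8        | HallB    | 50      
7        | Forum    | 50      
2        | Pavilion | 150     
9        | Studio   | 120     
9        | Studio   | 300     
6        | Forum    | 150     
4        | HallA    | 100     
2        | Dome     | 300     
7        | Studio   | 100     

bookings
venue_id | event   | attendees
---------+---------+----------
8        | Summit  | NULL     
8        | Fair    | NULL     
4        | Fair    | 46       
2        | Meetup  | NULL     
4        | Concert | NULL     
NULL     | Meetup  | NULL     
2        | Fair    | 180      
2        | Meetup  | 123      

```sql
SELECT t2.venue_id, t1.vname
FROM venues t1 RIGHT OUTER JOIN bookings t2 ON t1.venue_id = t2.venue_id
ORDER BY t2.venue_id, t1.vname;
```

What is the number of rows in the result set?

11

RIGHT JOIN keeps every row from `bookings`; unmatched rows get NULL for `venues`'s columns.
Matching on t1.venue_id = t2.venue_id. A NULL in a compared column never satisfies the condition.
- t1[0] venue_id=8 → 2 match(es) in t2 → 2 row(s).
- t1[1] venue_id=7 → no match.
- t1[2] venue_id=2 → 3 match(es) in t2 → 3 row(s).
- t1[3] venue_id=9 → no match.
- t1[4] venue_id=9 → no match.
- t1[5] venue_id=6 → no match.
- t1[6] venue_id=4 → 2 match(es) in t2 → 2 row(s).
- t1[7] venue_id=2 → 3 match(es) in t2 → 3 row(s).
- t1[8] venue_id=7 → no match.
- plus 1 unmatched t2 row(s), each kept with NULL t1 columns.
Total: 10 matched + 1 padded = 11 rows.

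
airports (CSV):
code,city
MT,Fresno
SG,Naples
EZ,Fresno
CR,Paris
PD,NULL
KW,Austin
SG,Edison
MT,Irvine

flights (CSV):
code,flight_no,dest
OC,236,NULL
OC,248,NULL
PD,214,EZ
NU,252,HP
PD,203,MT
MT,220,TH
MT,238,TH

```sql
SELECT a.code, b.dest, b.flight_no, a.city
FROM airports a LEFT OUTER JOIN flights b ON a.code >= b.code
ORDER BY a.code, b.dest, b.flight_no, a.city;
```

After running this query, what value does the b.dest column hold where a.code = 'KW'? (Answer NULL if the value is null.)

NULL

LEFT JOIN keeps every row from `airports`; unmatched rows get NULL for `flights`'s columns.
Matching on a.code >= b.code.
Matched pairs: 25; unmatched a rows kept: 3.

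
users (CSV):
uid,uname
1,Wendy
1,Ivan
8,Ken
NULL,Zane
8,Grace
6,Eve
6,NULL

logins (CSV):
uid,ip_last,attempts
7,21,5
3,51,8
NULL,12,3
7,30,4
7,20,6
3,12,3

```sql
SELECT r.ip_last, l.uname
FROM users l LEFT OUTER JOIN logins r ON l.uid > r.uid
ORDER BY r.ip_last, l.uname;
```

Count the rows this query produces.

LEFT JOIN keeps every row from `users`; unmatched rows get NULL for `logins`'s columns.
Matching on l.uid > r.uid. A NULL in a compared column never satisfies the condition.
Matched pairs: 14; unmatched l rows kept: 3.
Total: 14 matched + 3 padded = 17 rows.

17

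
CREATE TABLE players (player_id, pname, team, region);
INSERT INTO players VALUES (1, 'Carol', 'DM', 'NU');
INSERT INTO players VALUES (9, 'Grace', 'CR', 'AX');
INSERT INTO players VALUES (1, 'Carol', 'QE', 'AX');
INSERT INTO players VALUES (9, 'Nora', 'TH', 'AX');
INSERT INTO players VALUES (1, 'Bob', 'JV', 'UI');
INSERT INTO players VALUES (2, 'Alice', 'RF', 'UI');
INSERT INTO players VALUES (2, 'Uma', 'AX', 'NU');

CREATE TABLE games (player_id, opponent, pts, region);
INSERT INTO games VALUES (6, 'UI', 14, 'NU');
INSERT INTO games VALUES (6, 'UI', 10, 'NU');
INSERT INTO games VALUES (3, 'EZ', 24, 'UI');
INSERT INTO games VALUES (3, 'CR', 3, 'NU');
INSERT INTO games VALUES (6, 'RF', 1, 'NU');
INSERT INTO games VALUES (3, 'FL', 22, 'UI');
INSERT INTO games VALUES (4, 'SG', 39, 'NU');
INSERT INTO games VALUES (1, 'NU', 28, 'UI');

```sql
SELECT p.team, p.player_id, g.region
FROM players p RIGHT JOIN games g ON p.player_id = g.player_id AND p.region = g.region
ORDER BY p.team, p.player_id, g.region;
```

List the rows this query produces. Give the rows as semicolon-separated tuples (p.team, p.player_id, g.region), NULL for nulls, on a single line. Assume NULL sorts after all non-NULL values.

(JV, 1, UI); (NULL, NULL, NU); (NULL, NULL, NU); (NULL, NULL, NU); (NULL, NULL, NU); (NULL, NULL, NU); (NULL, NULL, UI); (NULL, NULL, UI)

RIGHT JOIN keeps every row from `games`; unmatched rows get NULL for `players`'s columns.
Matching on p.player_id = g.player_id AND p.region = g.region.
- p[0] player_id=1, region=NU → no match.
- p[1] player_id=9, region=AX → no match.
- p[2] player_id=1, region=AX → no match.
- p[3] player_id=9, region=AX → no match.
- p[4] player_id=1, region=UI → 1 match(es) in g → 1 row(s).
- p[5] player_id=2, region=UI → no match.
- p[6] player_id=2, region=NU → no match.
- 7 g row(s) had no p match → kept, p columns NULL.
After projecting and ordering:
p.team | p.player_id | g.region
JV | 1 | UI
NULL | NULL | NU
NULL | NULL | NU
NULL | NULL | NU
NULL | NULL | NU
NULL | NULL | NU
NULL | NULL | UI
NULL | NULL | UI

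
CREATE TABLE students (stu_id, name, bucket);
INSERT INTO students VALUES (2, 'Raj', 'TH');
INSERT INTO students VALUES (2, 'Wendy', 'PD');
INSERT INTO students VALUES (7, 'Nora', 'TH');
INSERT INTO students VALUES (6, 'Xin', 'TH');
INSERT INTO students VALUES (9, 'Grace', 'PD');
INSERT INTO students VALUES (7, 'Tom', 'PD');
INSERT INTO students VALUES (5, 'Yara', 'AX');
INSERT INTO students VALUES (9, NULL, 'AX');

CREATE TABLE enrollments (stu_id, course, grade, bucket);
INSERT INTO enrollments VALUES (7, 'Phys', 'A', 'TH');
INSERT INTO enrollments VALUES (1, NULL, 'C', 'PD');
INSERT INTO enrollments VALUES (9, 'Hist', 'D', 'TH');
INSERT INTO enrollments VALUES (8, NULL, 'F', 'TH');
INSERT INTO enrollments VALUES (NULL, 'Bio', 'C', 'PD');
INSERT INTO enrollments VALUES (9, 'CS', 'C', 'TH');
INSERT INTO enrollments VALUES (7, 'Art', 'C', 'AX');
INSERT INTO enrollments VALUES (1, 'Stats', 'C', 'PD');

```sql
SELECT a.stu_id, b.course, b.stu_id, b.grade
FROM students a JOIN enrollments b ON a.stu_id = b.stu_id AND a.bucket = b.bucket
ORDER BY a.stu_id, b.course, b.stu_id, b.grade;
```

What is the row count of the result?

INNER JOIN keeps only pairs where the ON condition holds.
Matching on a.stu_id = b.stu_id AND a.bucket = b.bucket. A NULL in a compared column never satisfies the condition.
- a (stu_id=2, bucket=TH) has no partner → excluded.
- a (stu_id=2, bucket=PD) has no partner → excluded.
- a (stu_id=7, bucket=TH) pairs with 1 row(s) of b.
- a (stu_id=6, bucket=TH) has no partner → excluded.
- a (stu_id=9, bucket=PD) has no partner → excluded.
- a (stu_id=7, bucket=PD) has no partner → excluded.
- a (stu_id=5, bucket=AX) has no partner → excluded.
- a (stu_id=9, bucket=AX) has no partner → excluded.
Total: 1 rows.

1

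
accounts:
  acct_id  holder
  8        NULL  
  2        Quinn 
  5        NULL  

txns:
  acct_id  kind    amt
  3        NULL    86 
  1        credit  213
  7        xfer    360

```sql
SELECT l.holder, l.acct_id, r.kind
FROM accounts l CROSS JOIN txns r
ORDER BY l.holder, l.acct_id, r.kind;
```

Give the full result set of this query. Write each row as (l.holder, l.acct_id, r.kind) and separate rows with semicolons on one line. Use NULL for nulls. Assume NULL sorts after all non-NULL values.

CROSS JOIN pairs every row of `accounts` with every row of `txns`: 3 × 3 = 9 rows.

(Quinn, 2, credit); (Quinn, 2, xfer); (Quinn, 2, NULL); (NULL, 5, credit); (NULL, 5, xfer); (NULL, 5, NULL); (NULL, 8, credit); (NULL, 8, xfer); (NULL, 8, NULL)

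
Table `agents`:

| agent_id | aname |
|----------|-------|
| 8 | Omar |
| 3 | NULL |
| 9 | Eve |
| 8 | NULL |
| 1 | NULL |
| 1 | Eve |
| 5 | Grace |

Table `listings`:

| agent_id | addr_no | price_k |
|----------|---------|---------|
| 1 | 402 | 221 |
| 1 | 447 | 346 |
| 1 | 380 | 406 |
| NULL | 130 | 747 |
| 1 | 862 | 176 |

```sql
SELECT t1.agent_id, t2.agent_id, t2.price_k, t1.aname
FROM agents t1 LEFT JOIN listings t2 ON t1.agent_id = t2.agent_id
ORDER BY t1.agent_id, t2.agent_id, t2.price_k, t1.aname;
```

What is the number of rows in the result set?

LEFT JOIN keeps every row from `agents`; unmatched rows get NULL for `listings`'s columns.
Matching on t1.agent_id = t2.agent_id. A NULL in a compared column never satisfies the condition.
- t1 row (agent_id=8): no match → kept, t2 columns NULL.
- t1 row (agent_id=3): no match → kept, t2 columns NULL.
- t1 row (agent_id=9): no match → kept, t2 columns NULL.
- t1 row (agent_id=8): no match → kept, t2 columns NULL.
- t1 row (agent_id=1): matches 4 t2 row(s) → 4 output row(s).
- t1 row (agent_id=1): matches 4 t2 row(s) → 4 output row(s).
- t1 row (agent_id=5): no match → kept, t2 columns NULL.
Total: 8 matched + 5 padded = 13 rows.

13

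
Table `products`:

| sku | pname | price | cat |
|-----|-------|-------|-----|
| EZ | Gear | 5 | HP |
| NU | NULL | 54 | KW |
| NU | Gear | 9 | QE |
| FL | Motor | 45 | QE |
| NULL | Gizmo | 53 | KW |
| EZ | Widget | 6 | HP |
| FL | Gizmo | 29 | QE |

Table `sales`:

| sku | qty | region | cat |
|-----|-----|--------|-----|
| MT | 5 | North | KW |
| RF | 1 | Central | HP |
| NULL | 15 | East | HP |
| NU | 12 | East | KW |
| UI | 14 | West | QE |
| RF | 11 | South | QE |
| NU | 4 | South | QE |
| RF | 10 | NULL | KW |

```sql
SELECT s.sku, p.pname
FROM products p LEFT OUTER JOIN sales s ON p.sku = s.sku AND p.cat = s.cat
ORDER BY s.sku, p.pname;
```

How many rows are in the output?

7

LEFT JOIN keeps every row from `products`; unmatched rows get NULL for `sales`'s columns.
Matching on p.sku = s.sku AND p.cat = s.cat. A NULL in a compared column never satisfies the condition.
- p (sku=EZ, cat=HP) has no partner → padded with NULL.
- p (sku=NU, cat=KW) pairs with 1 row(s) of s.
- p (sku=NU, cat=QE) pairs with 1 row(s) of s.
- p (sku=FL, cat=QE) has no partner → padded with NULL.
- p (sku=NULL, cat=KW) has no partner → padded with NULL.
- p (sku=EZ, cat=HP) has no partner → padded with NULL.
- p (sku=FL, cat=QE) has no partner → padded with NULL.
Total: 2 matched + 5 padded = 7 rows.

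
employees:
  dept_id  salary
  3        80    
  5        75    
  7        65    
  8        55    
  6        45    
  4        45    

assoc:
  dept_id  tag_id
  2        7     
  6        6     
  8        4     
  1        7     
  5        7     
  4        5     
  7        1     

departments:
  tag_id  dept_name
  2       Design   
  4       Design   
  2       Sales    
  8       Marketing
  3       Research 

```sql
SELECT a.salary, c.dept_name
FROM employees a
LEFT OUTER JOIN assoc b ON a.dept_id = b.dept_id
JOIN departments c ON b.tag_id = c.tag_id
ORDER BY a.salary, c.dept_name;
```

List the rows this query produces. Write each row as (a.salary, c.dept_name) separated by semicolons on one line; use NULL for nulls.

Evaluate left to right. First `employees a LEFT JOIN assoc b` on dept_id: 6 row(s).
Then INNER JOIN `departments c` on tag_id: keep only rows whose b.tag_id appears in c.

(55, Design)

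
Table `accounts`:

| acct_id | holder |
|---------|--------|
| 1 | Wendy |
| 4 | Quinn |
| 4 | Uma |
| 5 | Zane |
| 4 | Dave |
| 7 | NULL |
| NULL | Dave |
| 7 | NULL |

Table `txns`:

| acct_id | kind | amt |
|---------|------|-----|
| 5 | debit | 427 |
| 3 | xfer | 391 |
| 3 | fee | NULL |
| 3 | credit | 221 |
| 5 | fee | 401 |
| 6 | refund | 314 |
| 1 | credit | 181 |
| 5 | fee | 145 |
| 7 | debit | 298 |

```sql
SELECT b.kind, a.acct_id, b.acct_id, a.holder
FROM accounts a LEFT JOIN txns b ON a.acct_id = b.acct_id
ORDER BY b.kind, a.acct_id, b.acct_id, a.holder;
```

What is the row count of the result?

LEFT JOIN keeps every row from `accounts`; unmatched rows get NULL for `txns`'s columns.
Matching on a.acct_id = b.acct_id. A NULL in a compared column never satisfies the condition.
- a row (acct_id=1): matches 1 b row(s) → 1 output row(s).
- a row (acct_id=4): no match → kept, b columns NULL.
- a row (acct_id=4): no match → kept, b columns NULL.
- a row (acct_id=5): matches 3 b row(s) → 3 output row(s).
- a row (acct_id=4): no match → kept, b columns NULL.
- a row (acct_id=7): matches 1 b row(s) → 1 output row(s).
- a row (acct_id=NULL): no match → kept, b columns NULL.
- a row (acct_id=7): matches 1 b row(s) → 1 output row(s).
Total: 6 matched + 4 padded = 10 rows.

10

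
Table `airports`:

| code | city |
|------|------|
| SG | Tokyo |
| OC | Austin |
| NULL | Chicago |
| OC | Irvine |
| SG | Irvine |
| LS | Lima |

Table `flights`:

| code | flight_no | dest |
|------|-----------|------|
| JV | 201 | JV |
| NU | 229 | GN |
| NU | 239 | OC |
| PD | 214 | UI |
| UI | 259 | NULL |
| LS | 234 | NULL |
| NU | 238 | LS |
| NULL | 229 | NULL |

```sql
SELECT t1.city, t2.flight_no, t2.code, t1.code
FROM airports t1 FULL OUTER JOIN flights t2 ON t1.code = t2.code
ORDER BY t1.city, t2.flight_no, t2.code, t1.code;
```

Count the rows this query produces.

13

FULL OUTER JOIN keeps every row from both sides; unmatched rows get NULL for the other side's columns.
Matching on t1.code = t2.code. A NULL in a compared column never satisfies the condition.
Matched pairs: 1; unmatched t1 rows kept: 5; unmatched t2 rows kept: 7.
Total: 1 matched + 12 padded = 13 rows.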